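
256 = 256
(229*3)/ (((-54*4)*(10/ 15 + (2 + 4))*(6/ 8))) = -0.64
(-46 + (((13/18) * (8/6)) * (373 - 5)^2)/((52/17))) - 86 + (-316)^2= 3843652/27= 142357.48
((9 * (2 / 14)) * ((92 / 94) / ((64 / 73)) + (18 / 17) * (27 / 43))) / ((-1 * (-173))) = 17624637 / 1331402464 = 0.01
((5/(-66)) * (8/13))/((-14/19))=190/3003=0.06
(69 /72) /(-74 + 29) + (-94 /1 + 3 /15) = -101327 /1080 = -93.82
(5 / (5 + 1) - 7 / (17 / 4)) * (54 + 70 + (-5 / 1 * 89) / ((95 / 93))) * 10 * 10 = 24572150 / 969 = 25358.26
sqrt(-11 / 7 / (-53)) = sqrt(4081) / 371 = 0.17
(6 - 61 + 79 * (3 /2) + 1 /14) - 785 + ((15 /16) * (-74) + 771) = -1109 /56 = -19.80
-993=-993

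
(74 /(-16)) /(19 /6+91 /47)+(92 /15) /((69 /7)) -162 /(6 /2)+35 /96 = -111729941 /2072160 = -53.92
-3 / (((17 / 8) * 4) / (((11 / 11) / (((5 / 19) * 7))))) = -114 / 595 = -0.19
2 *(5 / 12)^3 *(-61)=-7625 / 864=-8.83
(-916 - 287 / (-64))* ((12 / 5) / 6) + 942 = 92383 / 160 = 577.39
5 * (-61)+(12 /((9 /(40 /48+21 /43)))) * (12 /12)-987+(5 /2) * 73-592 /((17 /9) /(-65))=253476067 /13158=19264.03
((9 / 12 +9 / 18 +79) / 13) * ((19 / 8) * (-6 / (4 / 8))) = -18297 / 104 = -175.93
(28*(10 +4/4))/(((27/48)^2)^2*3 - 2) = -20185088/111389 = -181.21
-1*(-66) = 66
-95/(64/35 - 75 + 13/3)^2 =-1047375/52243984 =-0.02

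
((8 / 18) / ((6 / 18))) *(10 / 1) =40 / 3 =13.33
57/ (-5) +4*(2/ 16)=-109/ 10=-10.90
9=9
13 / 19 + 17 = 17.68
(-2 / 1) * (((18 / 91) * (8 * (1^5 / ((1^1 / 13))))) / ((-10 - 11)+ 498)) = -0.09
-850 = -850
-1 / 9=-0.11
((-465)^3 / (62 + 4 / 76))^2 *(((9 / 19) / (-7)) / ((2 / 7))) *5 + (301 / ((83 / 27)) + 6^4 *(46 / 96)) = -8856801380756459385 / 2848726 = -3109039402440.41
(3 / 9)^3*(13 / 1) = 13 / 27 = 0.48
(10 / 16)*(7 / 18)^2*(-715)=-175175 / 2592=-67.58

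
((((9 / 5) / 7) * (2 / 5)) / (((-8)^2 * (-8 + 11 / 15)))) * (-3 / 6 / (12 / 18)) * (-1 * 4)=-81 / 122080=-0.00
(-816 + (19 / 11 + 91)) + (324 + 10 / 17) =-74554 / 187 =-398.68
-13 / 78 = -1 / 6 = -0.17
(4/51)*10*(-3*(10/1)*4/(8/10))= -2000/17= -117.65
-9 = -9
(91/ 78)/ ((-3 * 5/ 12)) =-14/ 15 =-0.93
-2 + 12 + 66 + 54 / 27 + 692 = 770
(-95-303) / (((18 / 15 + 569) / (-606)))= 1205940 / 2851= 422.99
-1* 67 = -67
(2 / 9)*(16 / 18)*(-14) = -224 / 81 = -2.77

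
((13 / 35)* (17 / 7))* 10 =442 / 49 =9.02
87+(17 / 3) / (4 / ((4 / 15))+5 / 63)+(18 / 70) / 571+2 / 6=999139217 / 11391450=87.71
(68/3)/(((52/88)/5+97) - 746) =-0.03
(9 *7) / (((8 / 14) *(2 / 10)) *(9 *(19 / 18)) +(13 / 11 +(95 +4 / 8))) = 48510 / 75281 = 0.64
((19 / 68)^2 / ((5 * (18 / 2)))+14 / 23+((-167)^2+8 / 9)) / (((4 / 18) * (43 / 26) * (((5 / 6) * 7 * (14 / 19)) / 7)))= 98908285241883 / 800298800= 123589.20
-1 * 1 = -1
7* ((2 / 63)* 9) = 2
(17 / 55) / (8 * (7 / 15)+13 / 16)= 816 / 12001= 0.07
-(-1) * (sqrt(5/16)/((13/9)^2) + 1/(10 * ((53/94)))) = 47/265 + 81 * sqrt(5)/676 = 0.45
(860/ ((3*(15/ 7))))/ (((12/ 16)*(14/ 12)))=152.89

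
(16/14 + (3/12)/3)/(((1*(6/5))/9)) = 9.20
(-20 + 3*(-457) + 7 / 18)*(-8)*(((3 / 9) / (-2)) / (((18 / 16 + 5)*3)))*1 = -400496 / 3969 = -100.91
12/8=3/2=1.50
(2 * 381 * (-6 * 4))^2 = 334450944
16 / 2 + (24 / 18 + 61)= 211 / 3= 70.33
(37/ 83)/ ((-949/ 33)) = -1221/ 78767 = -0.02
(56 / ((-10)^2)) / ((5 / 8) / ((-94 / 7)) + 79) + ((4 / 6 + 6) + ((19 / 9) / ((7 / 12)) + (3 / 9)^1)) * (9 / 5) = 198676381 / 10390275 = 19.12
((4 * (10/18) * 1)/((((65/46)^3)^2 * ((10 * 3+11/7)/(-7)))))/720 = -116060136976/1350073561078125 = -0.00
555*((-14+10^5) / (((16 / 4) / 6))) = 83238345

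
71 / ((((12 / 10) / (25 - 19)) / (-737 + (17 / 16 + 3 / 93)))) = -129578195 / 496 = -261246.36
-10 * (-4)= 40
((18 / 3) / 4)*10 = 15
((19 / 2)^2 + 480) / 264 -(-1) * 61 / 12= 7649 / 1056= 7.24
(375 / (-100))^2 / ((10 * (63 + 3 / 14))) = 21 / 944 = 0.02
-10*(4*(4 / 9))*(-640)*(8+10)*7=1433600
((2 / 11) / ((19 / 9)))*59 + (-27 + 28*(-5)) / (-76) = 6085 / 836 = 7.28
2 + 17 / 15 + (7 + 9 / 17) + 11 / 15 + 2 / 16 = 23503 / 2040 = 11.52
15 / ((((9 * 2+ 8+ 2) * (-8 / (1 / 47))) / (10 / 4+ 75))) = -2325 / 21056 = -0.11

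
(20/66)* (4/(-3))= -40/99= -0.40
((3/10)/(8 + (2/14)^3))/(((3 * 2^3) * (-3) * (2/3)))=-0.00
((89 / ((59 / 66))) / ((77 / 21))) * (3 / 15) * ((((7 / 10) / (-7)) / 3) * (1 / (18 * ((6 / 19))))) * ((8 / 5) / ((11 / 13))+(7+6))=-153881 / 324500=-0.47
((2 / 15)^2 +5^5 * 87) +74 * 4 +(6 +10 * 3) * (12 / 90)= 61239559 / 225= 272175.82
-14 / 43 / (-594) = 7 / 12771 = 0.00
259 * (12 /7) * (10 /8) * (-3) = -1665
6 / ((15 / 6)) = 12 / 5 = 2.40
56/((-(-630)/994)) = 3976/45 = 88.36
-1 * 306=-306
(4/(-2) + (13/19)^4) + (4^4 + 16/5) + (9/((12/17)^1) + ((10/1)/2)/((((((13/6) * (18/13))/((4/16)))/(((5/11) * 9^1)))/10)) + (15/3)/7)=57785700373/200694340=287.93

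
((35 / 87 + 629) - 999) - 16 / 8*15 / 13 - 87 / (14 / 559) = -60892673 / 15834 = -3845.69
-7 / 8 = -0.88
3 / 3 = 1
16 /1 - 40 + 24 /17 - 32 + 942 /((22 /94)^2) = 35262638 /2057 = 17142.75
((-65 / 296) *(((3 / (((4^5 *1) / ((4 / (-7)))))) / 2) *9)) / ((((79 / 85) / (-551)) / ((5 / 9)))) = -45664125 / 83808256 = -0.54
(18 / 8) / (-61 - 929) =-1 / 440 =-0.00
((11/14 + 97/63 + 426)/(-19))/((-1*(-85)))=-53969/203490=-0.27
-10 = -10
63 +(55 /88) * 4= 65.50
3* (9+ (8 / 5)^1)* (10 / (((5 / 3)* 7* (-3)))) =-318 / 35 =-9.09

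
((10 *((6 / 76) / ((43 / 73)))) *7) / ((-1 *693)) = -365 / 26961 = -0.01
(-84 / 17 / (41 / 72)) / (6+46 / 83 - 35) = 167328 / 548539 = 0.31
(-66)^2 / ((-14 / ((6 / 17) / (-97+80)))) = 13068 / 2023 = 6.46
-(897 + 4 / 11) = -9871 / 11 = -897.36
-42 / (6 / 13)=-91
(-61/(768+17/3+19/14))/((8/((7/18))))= -2989/781224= -0.00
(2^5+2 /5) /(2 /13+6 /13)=1053 /20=52.65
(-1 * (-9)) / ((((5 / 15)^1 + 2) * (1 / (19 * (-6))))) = -3078 / 7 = -439.71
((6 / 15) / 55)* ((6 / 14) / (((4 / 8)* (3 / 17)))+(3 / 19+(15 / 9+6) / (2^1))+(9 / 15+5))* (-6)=-115298 / 182875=-0.63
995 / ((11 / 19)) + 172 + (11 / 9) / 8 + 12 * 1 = 1507009 / 792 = 1902.79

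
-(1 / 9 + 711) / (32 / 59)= -11800 / 9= -1311.11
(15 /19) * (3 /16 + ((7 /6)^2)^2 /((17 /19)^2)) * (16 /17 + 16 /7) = 37479520 /5880861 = 6.37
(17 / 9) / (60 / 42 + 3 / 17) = 2023 / 1719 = 1.18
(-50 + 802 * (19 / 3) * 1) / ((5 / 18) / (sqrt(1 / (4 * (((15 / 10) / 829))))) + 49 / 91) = 8947.51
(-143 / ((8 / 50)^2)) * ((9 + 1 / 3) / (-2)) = 625625 / 24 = 26067.71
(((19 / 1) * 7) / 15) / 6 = 133 / 90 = 1.48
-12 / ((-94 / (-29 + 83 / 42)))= -1135 / 329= -3.45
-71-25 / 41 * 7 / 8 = -23463 / 328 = -71.53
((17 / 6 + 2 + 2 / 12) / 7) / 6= 5 / 42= 0.12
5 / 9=0.56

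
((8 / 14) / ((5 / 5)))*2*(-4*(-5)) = 160 / 7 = 22.86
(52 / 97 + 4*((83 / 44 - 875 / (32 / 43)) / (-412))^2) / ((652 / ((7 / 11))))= 117848629836175 / 3657899615338496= 0.03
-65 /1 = -65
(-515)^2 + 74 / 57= 15117899 / 57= 265226.30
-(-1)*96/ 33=32/ 11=2.91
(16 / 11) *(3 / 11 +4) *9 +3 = 7131 / 121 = 58.93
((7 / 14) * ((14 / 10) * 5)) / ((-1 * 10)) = -7 / 20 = -0.35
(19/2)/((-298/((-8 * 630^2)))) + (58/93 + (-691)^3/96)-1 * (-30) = -1479091748185/443424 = -3335615.01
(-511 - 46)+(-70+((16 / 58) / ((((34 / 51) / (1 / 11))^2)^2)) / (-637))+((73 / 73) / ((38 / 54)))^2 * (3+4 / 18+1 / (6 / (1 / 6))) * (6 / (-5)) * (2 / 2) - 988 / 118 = -18527472363362201 / 28802977738535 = -643.25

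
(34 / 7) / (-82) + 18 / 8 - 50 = -47.81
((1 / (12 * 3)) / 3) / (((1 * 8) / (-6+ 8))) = 1 / 432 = 0.00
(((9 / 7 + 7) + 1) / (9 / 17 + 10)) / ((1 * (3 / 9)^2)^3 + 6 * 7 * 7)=805545 / 268551731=0.00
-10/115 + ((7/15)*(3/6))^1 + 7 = 4931/690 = 7.15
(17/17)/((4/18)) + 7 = 23/2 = 11.50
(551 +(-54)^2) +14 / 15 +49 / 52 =2705723 / 780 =3468.88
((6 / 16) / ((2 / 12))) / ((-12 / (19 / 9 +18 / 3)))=-73 / 48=-1.52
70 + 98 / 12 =469 / 6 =78.17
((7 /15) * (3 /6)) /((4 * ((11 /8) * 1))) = 7 /165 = 0.04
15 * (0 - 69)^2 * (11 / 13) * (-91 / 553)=-785565 / 79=-9943.86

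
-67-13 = -80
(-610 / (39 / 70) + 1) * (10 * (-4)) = 1706440 / 39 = 43754.87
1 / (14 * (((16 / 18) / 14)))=9 / 8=1.12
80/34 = 40/17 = 2.35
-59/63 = -0.94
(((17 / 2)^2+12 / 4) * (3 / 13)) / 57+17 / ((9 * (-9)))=7585 / 80028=0.09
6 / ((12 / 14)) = 7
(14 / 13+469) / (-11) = -6111 / 143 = -42.73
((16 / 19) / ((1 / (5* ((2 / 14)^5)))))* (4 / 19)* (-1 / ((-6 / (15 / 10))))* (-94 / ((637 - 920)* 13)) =7520 / 22321696033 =0.00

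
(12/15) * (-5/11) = -4/11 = -0.36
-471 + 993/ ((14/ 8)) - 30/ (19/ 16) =9465/ 133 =71.17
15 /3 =5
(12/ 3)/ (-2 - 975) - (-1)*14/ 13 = 13626/ 12701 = 1.07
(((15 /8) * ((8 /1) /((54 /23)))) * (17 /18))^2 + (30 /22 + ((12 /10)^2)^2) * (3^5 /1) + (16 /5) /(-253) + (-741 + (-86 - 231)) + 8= -2960584321691 /16599330000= -178.36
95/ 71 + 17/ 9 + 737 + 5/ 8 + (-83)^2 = 39003803/ 5112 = 7629.85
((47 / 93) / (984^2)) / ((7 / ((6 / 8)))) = 47 / 840446208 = 0.00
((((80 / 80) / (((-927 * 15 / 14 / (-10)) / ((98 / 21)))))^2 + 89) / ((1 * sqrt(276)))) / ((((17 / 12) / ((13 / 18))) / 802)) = 64589658287050 * sqrt(69) / 244942278831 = 2190.40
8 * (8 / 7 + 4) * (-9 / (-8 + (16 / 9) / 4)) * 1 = 5832 / 119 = 49.01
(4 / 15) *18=4.80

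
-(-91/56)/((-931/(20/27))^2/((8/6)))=2600/1895606307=0.00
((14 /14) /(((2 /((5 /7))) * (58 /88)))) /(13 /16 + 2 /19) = 33440 /56637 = 0.59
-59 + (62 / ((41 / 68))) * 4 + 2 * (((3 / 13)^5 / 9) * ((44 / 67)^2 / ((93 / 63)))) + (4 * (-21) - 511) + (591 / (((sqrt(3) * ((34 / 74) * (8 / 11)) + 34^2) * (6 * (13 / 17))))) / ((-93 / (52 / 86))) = -242.68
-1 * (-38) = 38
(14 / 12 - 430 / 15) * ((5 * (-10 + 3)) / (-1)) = -1925 / 2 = -962.50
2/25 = 0.08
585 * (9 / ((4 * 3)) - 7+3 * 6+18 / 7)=234585 / 28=8378.04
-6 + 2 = -4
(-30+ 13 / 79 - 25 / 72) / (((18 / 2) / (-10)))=858395 / 25596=33.54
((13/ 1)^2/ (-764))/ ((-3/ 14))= 1183/ 1146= 1.03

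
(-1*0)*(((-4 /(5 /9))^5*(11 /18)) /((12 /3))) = 0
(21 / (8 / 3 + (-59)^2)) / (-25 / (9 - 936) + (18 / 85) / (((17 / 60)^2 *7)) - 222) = -286924113 / 10547429524187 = -0.00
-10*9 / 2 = -45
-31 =-31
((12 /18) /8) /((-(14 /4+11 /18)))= -3 /148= -0.02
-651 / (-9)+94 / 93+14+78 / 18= 2842 / 31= 91.68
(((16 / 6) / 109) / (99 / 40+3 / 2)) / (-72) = -40 / 467937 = -0.00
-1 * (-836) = 836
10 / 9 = 1.11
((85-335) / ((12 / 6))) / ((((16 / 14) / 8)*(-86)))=875 / 86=10.17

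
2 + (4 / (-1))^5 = -1022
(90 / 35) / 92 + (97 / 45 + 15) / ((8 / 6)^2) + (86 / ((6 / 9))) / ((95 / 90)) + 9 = 140.89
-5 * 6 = -30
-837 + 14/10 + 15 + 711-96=-1028/5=-205.60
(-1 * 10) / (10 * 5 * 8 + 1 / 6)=-60 / 2401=-0.02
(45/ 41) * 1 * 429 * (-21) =-405405/ 41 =-9887.93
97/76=1.28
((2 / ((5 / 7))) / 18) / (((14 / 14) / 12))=28 / 15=1.87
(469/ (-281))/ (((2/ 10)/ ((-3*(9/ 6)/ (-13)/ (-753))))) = 7035/ 1833806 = 0.00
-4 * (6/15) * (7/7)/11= -8/55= -0.15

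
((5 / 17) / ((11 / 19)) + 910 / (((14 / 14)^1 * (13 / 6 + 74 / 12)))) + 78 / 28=1472543 / 13090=112.49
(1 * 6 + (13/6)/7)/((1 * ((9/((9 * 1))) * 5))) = 53/42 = 1.26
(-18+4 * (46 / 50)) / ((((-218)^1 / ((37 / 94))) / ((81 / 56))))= 536463 / 14344400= 0.04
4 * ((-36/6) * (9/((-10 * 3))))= 36/5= 7.20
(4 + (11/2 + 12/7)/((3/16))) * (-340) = -303280/21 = -14441.90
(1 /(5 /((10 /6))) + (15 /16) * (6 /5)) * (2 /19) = 0.15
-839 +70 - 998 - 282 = -2049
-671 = -671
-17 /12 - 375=-4517 /12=-376.42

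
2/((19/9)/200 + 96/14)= 25200/86533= 0.29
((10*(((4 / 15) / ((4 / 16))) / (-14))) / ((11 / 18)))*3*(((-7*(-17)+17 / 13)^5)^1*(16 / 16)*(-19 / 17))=3012179933043523584 / 28589561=105359432872.84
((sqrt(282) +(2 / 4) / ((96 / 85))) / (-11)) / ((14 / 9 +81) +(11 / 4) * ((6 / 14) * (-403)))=1785 / 17404112 +252 * sqrt(282) / 1087757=0.00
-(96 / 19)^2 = -9216 / 361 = -25.53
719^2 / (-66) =-516961 / 66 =-7832.74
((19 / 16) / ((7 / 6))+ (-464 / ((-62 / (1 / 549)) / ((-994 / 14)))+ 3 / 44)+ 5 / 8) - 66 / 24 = -2629864 / 1310463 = -2.01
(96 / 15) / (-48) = -2 / 15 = -0.13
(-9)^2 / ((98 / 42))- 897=-6036 / 7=-862.29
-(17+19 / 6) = -121 / 6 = -20.17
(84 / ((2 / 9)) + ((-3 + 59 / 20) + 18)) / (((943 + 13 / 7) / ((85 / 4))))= 942361 / 105824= 8.90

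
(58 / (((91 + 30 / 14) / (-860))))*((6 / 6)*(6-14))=698320 / 163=4284.17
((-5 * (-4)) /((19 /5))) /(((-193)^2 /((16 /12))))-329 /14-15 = -163485061 /4246386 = -38.50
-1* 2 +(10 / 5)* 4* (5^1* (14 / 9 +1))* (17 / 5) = 3110 / 9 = 345.56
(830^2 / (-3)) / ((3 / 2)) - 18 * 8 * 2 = -1380392 / 9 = -153376.89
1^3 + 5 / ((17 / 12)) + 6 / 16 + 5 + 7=2299 / 136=16.90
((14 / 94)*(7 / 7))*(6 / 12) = 7 / 94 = 0.07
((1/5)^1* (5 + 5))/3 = 2/3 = 0.67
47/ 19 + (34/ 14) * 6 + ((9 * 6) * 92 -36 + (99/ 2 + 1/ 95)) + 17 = 6670689/ 1330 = 5015.56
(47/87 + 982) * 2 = 170962/87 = 1965.08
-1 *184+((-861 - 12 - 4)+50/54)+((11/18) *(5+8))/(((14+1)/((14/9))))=-1286989/1215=-1059.25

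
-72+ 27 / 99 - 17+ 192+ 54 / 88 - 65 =1711 / 44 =38.89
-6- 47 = -53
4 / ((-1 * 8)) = -1 / 2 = -0.50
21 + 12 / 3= 25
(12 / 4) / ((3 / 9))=9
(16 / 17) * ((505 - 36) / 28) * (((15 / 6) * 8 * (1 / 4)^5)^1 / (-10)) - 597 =-1299139 / 2176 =-597.03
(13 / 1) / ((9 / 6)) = 8.67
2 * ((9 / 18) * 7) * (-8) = -56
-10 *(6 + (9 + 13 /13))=-160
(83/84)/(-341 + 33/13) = -0.00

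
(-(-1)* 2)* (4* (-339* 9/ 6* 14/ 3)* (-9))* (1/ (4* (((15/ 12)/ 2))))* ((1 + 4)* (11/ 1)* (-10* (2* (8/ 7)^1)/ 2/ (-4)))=10739520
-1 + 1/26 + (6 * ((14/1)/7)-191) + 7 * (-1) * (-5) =-3769/26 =-144.96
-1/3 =-0.33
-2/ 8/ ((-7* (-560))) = -0.00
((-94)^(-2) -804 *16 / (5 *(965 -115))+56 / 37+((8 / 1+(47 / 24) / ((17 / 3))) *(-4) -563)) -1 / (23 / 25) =-598.98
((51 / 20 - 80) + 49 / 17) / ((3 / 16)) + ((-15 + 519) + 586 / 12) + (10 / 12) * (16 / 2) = 27507 / 170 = 161.81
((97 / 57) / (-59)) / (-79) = 97 / 265677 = 0.00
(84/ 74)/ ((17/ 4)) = 168/ 629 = 0.27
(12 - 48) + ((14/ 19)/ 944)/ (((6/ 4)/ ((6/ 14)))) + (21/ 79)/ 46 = -293258509/ 8147428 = -35.99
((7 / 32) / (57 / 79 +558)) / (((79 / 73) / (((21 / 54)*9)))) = 3577 / 2824896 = 0.00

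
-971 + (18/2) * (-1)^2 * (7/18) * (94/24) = -957.29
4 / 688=1 / 172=0.01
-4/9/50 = -2/225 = -0.01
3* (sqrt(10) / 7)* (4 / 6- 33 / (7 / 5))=-481* sqrt(10) / 49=-31.04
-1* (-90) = 90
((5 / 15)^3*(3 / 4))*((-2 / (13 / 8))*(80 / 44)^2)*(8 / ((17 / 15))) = -64000 / 80223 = -0.80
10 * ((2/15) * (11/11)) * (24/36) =8/9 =0.89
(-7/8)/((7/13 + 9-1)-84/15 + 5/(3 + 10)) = -455/1728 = -0.26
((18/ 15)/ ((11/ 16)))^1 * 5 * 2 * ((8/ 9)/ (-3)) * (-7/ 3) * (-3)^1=-3584/ 99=-36.20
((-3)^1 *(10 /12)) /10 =-1 /4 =-0.25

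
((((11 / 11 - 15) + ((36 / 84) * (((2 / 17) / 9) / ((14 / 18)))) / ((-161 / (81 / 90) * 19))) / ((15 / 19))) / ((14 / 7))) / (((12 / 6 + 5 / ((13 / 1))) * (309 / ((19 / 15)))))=-44057468299 / 2890503960750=-0.02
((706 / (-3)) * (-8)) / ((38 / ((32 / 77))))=90368 / 4389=20.59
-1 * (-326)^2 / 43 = -106276 / 43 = -2471.53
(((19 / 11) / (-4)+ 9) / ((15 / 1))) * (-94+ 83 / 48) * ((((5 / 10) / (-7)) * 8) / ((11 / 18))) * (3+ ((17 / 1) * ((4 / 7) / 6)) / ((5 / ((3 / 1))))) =232092887 / 1185800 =195.73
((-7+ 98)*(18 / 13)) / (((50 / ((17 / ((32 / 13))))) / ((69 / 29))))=41.41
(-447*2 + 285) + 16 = -593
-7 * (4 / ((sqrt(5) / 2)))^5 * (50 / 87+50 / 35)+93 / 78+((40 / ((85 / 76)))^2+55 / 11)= 9657793 / 7514 - 7995392 * sqrt(5) / 2175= -6934.57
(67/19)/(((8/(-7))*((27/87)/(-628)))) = 2135357/342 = 6243.73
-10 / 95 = -2 / 19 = -0.11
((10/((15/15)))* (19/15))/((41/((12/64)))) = 19/328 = 0.06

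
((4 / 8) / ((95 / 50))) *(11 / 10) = 11 / 38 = 0.29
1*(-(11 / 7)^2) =-121 / 49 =-2.47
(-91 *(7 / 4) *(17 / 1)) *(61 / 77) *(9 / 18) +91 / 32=-1069.51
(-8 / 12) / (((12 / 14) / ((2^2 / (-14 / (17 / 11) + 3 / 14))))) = 6664 / 18945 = 0.35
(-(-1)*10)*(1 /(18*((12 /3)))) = 5 /36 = 0.14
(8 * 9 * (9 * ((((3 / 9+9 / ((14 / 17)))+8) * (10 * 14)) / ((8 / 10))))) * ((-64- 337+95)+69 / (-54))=-671186850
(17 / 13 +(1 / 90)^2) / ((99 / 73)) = 10053049 / 10424700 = 0.96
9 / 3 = 3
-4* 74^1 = -296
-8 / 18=-0.44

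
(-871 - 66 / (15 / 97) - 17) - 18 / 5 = -6592 / 5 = -1318.40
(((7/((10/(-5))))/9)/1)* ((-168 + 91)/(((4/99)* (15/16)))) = 11858/15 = 790.53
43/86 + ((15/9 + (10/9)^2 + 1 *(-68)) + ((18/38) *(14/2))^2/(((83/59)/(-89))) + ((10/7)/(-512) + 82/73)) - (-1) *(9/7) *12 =-743.61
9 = 9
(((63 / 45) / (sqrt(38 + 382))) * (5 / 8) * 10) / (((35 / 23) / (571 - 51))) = 299 * sqrt(105) / 21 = 145.90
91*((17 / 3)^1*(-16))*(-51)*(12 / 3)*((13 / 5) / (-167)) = -21880768 / 835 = -26204.51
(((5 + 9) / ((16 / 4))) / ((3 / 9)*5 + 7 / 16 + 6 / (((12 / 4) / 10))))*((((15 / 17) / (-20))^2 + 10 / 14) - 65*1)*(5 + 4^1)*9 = -505619091 / 613258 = -824.48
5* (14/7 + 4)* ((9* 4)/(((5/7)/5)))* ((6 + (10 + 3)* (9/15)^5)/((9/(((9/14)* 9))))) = 21295548/625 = 34072.88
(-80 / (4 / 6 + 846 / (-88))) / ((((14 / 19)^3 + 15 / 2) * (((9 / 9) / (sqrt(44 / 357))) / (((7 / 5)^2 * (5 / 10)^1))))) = 67602304 * sqrt(3927) / 10879023605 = 0.39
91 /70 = 13 /10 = 1.30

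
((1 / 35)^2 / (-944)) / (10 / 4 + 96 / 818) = -409 / 1237926200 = -0.00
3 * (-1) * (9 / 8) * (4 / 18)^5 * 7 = -28 / 2187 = -0.01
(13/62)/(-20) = -0.01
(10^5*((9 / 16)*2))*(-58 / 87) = -75000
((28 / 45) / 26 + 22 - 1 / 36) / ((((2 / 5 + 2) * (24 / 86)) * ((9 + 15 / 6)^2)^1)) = 245917 / 990288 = 0.25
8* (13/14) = 52/7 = 7.43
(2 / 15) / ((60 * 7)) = 1 / 3150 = 0.00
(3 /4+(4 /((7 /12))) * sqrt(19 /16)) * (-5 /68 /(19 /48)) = -720 * sqrt(19) /2261 -45 /323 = -1.53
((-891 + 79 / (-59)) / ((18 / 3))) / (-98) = 1.52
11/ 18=0.61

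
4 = 4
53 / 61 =0.87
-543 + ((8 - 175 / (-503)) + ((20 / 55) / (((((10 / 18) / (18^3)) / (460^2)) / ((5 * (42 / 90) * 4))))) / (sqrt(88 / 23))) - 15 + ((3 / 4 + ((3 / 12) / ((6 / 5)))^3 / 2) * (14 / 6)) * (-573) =-21673232771 / 13906944 + 20732060160 * sqrt(506) / 121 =3854181592.50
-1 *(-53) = 53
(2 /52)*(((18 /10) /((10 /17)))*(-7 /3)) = -357 /1300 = -0.27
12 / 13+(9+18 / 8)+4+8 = 1257 / 52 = 24.17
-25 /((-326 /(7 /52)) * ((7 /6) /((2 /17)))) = 75 /72046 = 0.00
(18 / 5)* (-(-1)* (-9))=-162 / 5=-32.40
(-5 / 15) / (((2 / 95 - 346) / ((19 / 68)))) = 1805 / 6705072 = 0.00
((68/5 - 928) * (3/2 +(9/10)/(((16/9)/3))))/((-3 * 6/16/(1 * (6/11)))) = 368046/275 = 1338.35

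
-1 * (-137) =137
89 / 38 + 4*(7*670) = 712969 / 38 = 18762.34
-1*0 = 0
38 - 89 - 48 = -99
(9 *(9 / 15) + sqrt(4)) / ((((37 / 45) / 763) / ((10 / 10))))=6867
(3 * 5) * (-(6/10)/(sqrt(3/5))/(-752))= 0.02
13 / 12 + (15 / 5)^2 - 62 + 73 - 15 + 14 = 241 / 12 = 20.08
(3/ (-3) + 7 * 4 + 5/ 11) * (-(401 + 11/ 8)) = -486069/ 44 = -11047.02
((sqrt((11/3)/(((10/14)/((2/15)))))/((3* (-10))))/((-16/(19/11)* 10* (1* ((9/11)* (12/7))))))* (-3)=-133* sqrt(154)/2592000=-0.00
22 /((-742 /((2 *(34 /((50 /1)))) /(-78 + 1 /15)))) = 1122 /2168495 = 0.00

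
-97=-97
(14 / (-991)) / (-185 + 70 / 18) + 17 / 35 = 2746502 / 5653655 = 0.49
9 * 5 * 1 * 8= 360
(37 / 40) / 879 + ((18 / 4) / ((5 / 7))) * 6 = 265817 / 7032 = 37.80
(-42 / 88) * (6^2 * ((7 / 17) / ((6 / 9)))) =-3969 / 374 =-10.61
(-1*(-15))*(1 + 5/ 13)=270/ 13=20.77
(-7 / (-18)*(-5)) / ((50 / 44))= -77 / 45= -1.71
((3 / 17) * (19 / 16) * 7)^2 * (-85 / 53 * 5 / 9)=-442225 / 230656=-1.92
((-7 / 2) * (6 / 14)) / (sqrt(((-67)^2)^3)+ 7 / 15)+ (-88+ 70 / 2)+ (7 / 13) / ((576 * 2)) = -895208632463 / 16890876288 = -53.00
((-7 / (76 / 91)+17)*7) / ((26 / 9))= 41265 / 1976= 20.88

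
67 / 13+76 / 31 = 3065 / 403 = 7.61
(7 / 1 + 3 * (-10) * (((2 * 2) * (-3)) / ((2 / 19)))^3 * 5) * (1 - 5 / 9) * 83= 73780893524 / 9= 8197877058.22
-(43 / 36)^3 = -1.70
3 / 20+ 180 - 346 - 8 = -3477 / 20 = -173.85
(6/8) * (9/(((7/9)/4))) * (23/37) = 5589/259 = 21.58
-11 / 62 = -0.18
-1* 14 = -14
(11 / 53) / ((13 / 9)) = 99 / 689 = 0.14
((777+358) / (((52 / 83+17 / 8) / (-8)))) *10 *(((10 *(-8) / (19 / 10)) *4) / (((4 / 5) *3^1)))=241164800000 / 104139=2315797.16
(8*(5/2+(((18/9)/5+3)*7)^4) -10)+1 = 1604278243/625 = 2566845.19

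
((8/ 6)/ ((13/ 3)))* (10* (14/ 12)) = 140/ 39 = 3.59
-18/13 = -1.38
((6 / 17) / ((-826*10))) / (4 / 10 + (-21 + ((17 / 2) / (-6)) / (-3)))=54 / 25437083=0.00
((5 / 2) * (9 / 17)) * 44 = 990 / 17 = 58.24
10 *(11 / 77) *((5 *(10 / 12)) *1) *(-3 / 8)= -125 / 56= -2.23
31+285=316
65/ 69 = 0.94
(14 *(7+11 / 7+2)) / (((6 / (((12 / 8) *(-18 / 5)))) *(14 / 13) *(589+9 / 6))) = -8658 / 41335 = -0.21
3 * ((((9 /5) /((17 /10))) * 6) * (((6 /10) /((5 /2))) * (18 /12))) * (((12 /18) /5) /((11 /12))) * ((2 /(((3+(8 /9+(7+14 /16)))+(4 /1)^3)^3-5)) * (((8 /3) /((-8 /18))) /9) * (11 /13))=-11609505792 /4484164729354375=-0.00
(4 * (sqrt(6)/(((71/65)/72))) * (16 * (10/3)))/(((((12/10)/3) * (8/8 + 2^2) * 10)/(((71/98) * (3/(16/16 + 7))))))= 467.90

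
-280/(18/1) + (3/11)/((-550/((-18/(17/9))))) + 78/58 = -190671902/13421925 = -14.21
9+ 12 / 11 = 111 / 11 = 10.09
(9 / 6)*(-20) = -30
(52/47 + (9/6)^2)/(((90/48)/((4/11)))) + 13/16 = 181583/124080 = 1.46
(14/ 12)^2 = 1.36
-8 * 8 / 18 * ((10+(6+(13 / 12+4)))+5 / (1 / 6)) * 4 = -19616 / 27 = -726.52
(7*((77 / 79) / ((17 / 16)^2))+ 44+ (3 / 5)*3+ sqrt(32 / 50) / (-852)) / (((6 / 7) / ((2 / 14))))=630278908 / 72945045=8.64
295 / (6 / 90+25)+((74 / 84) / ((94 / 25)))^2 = 184289575 / 15586704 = 11.82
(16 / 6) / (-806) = -4 / 1209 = -0.00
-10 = -10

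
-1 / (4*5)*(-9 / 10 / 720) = 1 / 16000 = 0.00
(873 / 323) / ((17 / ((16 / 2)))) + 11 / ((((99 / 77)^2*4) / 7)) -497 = -861224389 / 1779084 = -484.08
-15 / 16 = -0.94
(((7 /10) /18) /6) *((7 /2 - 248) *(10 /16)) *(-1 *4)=1141 /288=3.96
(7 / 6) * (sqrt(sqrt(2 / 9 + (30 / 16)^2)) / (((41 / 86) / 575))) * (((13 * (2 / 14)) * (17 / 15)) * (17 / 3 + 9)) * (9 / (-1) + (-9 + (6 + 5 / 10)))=-276489785 * 2153^(1 / 4) * sqrt(6) / 6642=-694571.33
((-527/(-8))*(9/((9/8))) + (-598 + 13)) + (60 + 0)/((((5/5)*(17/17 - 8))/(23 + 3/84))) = -12517/49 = -255.45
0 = 0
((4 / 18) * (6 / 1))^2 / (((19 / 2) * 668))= 8 / 28557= 0.00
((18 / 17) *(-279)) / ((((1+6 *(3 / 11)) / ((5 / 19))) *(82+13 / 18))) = -4971780 / 13947463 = -0.36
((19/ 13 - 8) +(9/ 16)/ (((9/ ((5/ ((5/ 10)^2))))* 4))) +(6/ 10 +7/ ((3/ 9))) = 15989/ 1040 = 15.37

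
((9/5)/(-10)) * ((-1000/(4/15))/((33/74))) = 16650/11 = 1513.64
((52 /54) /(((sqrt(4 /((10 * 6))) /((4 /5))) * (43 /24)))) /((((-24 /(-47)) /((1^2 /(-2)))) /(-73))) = 178412 * sqrt(15) /5805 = 119.03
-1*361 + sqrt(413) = -361 + sqrt(413) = -340.68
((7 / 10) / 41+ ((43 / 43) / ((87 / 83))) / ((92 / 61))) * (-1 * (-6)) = 1065929 / 273470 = 3.90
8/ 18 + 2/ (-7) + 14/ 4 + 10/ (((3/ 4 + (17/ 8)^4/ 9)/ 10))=36.82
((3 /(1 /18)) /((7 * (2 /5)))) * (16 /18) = 120 /7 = 17.14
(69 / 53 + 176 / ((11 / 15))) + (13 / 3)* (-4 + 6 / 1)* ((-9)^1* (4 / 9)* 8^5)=-180578849 / 159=-1135716.03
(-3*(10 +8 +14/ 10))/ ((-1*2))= 291/ 10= 29.10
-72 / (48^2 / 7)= -7 / 32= -0.22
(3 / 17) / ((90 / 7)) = 7 / 510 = 0.01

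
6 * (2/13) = 12/13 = 0.92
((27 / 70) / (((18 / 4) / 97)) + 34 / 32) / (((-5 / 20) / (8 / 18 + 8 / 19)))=-194287 / 5985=-32.46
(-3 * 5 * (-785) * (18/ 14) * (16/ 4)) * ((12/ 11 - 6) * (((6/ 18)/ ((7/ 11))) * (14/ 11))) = -15260400/ 77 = -198187.01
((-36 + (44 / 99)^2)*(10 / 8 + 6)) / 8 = -21025 / 648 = -32.45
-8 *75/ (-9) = 200/ 3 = 66.67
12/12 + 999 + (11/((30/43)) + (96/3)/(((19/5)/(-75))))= 218987/570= 384.19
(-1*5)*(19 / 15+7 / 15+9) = -161 / 3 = -53.67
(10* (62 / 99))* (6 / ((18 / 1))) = 2.09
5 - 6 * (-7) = 47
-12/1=-12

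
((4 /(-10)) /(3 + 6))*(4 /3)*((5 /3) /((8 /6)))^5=-625 /3456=-0.18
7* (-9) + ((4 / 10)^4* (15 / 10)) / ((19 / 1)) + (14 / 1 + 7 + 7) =-415601 / 11875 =-35.00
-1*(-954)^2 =-910116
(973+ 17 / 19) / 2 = 9252 / 19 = 486.95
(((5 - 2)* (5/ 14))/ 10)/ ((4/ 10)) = 0.27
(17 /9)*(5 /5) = 17 /9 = 1.89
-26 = -26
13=13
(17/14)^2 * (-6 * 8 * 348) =-1206864/49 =-24629.88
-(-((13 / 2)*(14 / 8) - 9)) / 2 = 19 / 16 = 1.19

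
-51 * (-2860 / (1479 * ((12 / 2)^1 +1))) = 2860 / 203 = 14.09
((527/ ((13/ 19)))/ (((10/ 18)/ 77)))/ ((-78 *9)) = -771001/ 5070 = -152.07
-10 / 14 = -5 / 7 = -0.71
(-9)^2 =81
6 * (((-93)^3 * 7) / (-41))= 33782994 / 41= 823975.46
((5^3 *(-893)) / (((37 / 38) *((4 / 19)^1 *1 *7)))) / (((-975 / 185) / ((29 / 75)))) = 9348817 / 1638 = 5707.46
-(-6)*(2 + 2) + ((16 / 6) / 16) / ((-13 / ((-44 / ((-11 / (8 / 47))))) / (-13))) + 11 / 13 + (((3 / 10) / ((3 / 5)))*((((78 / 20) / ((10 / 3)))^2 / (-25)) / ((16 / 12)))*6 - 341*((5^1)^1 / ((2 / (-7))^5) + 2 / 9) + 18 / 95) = 93557220666205069 / 104481000000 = 895447.22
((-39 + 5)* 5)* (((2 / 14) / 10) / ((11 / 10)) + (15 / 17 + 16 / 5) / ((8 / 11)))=-294589 / 308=-956.46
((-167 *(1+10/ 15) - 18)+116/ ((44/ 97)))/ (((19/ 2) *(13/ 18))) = -16080/ 2717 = -5.92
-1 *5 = -5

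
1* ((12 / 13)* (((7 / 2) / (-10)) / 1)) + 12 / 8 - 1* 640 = -83047 / 130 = -638.82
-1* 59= -59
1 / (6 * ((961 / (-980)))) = -490 / 2883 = -0.17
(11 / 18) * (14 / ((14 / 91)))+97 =2747 / 18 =152.61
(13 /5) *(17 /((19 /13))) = 2873 /95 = 30.24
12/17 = 0.71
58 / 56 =29 / 28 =1.04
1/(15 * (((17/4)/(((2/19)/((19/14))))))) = 112/92055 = 0.00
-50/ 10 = -5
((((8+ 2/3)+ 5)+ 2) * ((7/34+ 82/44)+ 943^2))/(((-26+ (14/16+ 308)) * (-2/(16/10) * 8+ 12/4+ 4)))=-62525021200/3808629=-16416.67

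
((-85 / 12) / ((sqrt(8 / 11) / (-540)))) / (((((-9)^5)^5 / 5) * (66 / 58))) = -61625 * sqrt(22) / 10529170486147171301963652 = -0.00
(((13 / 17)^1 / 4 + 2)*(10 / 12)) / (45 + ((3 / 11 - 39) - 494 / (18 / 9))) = -8195 / 1080384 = -0.01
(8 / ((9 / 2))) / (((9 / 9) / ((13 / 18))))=104 / 81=1.28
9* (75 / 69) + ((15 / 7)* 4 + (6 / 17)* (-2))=48303 / 2737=17.65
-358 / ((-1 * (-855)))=-358 / 855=-0.42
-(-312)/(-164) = -78/41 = -1.90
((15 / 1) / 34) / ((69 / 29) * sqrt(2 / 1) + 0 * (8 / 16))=145 * sqrt(2) / 1564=0.13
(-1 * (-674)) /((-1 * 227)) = -674 /227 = -2.97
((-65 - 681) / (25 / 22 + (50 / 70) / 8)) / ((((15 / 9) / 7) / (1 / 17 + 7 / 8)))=-153197814 / 64175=-2387.19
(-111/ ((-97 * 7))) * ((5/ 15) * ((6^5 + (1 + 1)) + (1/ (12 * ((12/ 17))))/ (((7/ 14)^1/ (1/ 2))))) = 423.84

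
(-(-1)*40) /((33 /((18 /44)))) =0.50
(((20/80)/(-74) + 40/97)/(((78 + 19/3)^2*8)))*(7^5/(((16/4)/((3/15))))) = 1776281409/294052225280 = 0.01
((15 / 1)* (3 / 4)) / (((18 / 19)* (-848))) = -95 / 6784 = -0.01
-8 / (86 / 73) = -292 / 43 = -6.79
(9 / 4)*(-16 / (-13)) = 36 / 13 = 2.77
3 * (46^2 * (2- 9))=-44436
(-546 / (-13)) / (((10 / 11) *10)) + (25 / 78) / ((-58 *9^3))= 380917913 / 82449900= 4.62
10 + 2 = 12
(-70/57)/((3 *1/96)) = -2240/57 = -39.30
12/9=4/3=1.33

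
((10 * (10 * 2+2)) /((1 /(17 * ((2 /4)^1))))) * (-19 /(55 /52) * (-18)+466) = 1476076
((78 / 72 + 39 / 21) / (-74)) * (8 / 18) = -247 / 13986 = -0.02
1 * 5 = 5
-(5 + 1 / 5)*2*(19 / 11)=-988 / 55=-17.96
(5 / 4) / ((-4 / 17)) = -85 / 16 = -5.31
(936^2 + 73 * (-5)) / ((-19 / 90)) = -78815790 / 19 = -4148199.47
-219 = -219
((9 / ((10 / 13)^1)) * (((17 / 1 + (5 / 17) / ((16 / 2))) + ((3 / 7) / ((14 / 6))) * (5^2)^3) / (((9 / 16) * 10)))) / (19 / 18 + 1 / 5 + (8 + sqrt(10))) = 2250908361 / 3064445 - 40516350498 * sqrt(10) / 510536537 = 483.56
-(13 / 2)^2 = -169 / 4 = -42.25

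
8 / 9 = 0.89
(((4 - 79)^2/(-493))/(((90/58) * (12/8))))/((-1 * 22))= 125/561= 0.22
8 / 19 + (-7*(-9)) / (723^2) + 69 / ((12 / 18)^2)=687156843 / 4414156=155.67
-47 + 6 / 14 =-46.57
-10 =-10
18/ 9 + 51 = 53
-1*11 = -11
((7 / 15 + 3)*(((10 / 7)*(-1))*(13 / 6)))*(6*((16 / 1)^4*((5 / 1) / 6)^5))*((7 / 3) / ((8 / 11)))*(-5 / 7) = 59488000000 / 15309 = 3885818.80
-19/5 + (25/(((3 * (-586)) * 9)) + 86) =6502717/79110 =82.20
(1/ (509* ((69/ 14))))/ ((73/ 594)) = 2772/ 854611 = 0.00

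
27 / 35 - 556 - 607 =-40678 / 35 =-1162.23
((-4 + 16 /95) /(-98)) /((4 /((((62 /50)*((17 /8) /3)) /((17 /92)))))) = 9269 /199500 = 0.05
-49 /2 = -24.50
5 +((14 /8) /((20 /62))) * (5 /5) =417 /40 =10.42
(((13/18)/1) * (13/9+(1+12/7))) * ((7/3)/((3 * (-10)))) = -1703/7290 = -0.23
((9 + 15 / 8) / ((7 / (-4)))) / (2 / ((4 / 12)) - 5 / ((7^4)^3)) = -172027426641 / 166095446402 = -1.04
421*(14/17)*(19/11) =111986/187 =598.86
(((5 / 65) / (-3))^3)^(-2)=3518743761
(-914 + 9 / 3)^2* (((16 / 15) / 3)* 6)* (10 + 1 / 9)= 2416729952 / 135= 17901703.35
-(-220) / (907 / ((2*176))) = 77440 / 907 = 85.38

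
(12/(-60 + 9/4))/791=-16/60907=-0.00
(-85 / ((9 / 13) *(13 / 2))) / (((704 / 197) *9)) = -16745 / 28512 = -0.59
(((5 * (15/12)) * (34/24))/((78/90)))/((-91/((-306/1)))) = 325125/9464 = 34.35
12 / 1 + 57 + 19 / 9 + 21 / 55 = 35389 / 495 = 71.49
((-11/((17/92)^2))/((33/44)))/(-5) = 372416/4335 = 85.91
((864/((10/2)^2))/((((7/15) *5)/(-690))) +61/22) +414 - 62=-9865.11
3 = 3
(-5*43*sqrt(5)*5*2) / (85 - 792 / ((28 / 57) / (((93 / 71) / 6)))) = 534275*sqrt(5) / 66344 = 18.01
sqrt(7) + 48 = 50.65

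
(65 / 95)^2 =169 / 361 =0.47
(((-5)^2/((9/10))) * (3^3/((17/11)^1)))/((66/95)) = 11875/17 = 698.53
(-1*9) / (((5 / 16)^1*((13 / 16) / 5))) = -2304 / 13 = -177.23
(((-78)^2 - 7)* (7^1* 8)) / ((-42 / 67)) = -542878.67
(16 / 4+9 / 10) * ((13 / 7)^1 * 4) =182 / 5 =36.40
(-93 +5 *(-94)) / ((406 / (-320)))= 443.74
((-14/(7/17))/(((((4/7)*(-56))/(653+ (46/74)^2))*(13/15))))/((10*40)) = 22809393/11390080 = 2.00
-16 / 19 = -0.84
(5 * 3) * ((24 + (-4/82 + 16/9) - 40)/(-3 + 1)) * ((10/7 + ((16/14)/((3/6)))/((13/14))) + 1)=5858425/11193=523.40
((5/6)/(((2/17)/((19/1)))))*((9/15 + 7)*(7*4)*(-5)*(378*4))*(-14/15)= 202079136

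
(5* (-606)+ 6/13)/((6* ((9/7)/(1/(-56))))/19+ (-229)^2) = -748296/12947311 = -0.06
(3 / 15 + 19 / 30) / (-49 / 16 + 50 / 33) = -440 / 817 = -0.54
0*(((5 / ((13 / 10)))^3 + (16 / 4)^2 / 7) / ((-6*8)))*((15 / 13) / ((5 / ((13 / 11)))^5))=0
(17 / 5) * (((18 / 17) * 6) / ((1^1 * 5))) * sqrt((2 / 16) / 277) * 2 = 54 * sqrt(554) / 6925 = 0.18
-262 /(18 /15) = -655 /3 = -218.33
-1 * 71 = -71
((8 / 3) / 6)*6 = 8 / 3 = 2.67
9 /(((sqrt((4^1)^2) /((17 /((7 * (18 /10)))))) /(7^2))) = 595 /4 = 148.75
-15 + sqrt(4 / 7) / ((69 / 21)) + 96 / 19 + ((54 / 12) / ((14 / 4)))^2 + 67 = 2 * sqrt(7) / 23 + 54655 / 931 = 58.94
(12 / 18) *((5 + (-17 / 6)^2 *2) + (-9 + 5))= 307 / 27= 11.37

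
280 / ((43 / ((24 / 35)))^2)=4608 / 64715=0.07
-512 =-512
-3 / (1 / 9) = -27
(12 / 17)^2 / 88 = 18 / 3179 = 0.01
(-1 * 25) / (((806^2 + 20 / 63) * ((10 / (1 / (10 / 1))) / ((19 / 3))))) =-399 / 163708352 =-0.00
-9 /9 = -1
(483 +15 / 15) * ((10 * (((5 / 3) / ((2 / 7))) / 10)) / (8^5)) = 4235 / 49152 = 0.09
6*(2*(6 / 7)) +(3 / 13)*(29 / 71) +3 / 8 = 555903 / 51688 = 10.75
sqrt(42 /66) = sqrt(77) /11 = 0.80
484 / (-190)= -242 / 95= -2.55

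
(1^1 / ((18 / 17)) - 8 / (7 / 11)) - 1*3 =-1843 / 126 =-14.63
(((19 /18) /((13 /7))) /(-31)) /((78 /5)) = -665 /565812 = -0.00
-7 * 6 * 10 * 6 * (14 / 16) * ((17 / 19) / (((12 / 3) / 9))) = -337365 / 76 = -4439.01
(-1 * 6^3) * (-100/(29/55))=40965.52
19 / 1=19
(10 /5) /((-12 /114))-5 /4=-81 /4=-20.25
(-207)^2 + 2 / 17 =728435 / 17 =42849.12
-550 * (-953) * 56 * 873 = 25624645200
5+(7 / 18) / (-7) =89 / 18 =4.94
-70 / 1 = -70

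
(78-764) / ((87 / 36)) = -8232 / 29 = -283.86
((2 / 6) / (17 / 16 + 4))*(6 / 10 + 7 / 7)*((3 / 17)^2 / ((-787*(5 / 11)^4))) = -1874048 / 19190503125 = -0.00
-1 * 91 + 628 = 537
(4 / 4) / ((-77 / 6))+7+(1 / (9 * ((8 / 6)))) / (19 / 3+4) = 66169 / 9548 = 6.93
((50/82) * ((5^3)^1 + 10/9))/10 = 5675/738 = 7.69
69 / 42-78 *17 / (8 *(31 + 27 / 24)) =-3.52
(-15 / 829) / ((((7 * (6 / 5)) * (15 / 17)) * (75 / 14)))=-17 / 37305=-0.00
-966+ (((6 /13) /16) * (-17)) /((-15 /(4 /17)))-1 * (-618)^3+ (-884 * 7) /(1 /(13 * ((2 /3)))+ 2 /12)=337488761231 /1430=236006126.73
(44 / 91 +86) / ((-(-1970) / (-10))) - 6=-6.44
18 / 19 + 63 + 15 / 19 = 1230 / 19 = 64.74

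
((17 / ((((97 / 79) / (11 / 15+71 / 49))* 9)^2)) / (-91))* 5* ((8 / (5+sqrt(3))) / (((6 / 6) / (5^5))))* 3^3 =-3652.53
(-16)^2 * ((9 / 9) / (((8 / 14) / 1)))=448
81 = 81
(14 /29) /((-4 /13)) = -91 /58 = -1.57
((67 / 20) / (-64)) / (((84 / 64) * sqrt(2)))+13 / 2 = 6.47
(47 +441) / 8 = 61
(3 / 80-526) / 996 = -42077 / 79680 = -0.53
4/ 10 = 2/ 5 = 0.40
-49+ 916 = 867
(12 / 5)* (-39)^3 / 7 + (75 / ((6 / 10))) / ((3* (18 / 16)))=-19184356 / 945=-20300.91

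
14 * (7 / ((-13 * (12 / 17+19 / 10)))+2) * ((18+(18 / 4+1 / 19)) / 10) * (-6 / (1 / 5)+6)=-1358.96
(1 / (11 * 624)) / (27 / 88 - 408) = -1 / 2798406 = -0.00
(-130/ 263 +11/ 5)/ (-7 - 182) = -2243/ 248535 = -0.01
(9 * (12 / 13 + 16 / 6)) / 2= 210 / 13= 16.15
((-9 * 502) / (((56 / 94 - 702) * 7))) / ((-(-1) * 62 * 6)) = 35391 / 14307244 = 0.00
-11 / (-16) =11 / 16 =0.69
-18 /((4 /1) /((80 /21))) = -120 /7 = -17.14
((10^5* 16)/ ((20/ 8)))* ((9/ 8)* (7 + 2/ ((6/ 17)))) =9120000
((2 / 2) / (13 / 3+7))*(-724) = -1086 / 17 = -63.88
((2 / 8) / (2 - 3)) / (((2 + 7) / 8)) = -2 / 9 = -0.22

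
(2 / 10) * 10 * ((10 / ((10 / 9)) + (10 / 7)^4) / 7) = 63218 / 16807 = 3.76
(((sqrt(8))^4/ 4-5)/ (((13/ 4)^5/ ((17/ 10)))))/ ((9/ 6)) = 191488/ 5569395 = 0.03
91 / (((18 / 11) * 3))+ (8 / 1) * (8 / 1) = 4457 / 54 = 82.54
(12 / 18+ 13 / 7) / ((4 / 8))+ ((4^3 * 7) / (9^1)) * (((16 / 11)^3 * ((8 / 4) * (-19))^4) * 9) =80351066203934 / 27951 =2874711681.30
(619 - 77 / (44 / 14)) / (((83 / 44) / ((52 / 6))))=680108 / 249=2731.36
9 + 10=19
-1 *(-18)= 18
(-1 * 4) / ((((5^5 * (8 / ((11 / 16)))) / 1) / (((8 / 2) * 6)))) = -33 / 12500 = -0.00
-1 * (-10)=10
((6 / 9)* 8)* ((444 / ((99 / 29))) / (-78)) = -34336 / 3861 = -8.89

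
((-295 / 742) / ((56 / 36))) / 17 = -0.02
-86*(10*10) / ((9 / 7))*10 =-602000 / 9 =-66888.89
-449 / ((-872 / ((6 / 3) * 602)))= 135149 / 218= 619.95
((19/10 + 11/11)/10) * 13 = 377/100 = 3.77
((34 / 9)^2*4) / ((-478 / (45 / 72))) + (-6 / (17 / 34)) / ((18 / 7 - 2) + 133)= -2977231 / 18100665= -0.16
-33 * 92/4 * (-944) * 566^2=229533792576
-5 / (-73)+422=30811 / 73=422.07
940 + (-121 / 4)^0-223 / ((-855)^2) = 687894302 / 731025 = 941.00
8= 8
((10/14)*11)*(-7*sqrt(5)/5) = -11*sqrt(5) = -24.60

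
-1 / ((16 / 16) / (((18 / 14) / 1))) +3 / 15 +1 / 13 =-459 / 455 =-1.01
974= 974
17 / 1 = 17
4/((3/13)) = 52/3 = 17.33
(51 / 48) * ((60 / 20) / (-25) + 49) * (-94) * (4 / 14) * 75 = -1464567 / 14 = -104611.93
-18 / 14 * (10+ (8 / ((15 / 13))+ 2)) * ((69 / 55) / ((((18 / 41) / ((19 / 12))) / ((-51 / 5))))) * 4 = 43251638 / 9625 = 4493.68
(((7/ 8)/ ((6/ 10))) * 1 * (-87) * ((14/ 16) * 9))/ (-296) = 63945/ 18944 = 3.38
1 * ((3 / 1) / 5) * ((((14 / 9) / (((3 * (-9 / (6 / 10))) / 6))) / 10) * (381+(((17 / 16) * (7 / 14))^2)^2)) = -2797136839 / 589824000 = -4.74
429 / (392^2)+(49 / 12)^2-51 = -47468711 / 1382976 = -34.32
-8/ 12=-0.67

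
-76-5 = -81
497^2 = 247009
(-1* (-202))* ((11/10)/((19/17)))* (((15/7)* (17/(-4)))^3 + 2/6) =-939102681451/6256320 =-150104.64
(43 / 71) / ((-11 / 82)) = -3526 / 781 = -4.51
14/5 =2.80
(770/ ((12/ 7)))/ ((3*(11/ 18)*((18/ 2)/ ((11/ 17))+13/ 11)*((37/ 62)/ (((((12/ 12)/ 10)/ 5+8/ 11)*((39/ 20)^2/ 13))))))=73044153/ 12284000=5.95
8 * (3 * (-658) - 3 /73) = -1152840 /73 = -15792.33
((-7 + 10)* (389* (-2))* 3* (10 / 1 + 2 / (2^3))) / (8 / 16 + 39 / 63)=-3014361 / 47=-64135.34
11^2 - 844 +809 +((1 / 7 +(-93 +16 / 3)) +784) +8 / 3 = 5496 / 7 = 785.14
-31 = -31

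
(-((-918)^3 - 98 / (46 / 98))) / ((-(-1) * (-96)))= -8058550.42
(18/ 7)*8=144/ 7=20.57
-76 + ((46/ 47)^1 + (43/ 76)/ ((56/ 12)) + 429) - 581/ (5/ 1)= 237.90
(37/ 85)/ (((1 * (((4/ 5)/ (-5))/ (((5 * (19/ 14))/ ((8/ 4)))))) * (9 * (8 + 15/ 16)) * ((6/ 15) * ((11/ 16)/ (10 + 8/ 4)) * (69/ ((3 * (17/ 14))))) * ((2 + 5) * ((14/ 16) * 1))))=-0.04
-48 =-48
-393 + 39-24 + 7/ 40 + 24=-14153/ 40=-353.82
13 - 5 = 8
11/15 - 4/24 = 0.57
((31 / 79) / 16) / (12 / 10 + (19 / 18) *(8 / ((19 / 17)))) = 1395 / 498016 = 0.00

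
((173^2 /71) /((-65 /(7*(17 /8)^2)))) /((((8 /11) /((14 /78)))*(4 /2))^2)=-358979409943 /115006095360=-3.12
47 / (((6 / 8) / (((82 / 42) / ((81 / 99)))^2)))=38239388 / 107163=356.83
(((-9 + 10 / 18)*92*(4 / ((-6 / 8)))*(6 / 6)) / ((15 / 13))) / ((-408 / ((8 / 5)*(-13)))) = 18906368 / 103275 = 183.07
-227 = -227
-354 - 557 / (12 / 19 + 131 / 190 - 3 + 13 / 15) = 331.72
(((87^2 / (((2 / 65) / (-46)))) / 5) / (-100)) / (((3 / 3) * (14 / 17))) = 38473227 / 1400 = 27480.88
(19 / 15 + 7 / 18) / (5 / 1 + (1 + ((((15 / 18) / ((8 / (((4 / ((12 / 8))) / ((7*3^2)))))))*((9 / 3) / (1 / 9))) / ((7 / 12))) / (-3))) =7301 / 26160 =0.28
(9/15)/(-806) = -3/4030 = -0.00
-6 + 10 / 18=-49 / 9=-5.44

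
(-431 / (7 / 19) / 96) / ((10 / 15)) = -8189 / 448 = -18.28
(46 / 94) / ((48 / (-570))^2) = 207575 / 3008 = 69.01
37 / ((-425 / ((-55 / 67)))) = 407 / 5695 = 0.07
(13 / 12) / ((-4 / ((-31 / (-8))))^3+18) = 387283 / 6041640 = 0.06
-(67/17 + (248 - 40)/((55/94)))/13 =-336069/12155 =-27.65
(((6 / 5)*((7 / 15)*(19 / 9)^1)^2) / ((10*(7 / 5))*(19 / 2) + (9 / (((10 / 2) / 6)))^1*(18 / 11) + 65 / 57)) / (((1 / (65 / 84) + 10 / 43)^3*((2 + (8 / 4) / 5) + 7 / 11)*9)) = 177589663993466725 / 2242854347821665870168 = 0.00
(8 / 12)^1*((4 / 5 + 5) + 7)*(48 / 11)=2048 / 55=37.24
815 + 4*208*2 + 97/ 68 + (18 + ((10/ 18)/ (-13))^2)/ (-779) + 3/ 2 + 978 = 2508892553989/ 725133708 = 3459.90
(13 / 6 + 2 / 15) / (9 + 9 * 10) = 23 / 990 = 0.02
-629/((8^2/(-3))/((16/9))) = 629/12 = 52.42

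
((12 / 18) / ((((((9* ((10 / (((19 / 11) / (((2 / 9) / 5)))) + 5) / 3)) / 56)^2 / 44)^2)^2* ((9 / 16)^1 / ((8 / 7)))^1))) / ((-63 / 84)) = -170983078143.87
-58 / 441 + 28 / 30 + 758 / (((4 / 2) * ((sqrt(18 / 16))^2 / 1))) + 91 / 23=17326639 / 50715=341.65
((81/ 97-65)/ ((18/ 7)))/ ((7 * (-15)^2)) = -0.02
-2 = -2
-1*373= -373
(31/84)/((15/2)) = 31/630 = 0.05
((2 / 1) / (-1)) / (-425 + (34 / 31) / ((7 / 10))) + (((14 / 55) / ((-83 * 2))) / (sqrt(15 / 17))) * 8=434 / 91885 - 56 * sqrt(255) / 68475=-0.01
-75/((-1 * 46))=75/46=1.63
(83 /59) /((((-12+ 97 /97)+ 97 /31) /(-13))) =33449 /14396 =2.32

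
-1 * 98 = -98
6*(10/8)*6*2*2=180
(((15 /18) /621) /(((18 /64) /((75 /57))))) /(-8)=-250 /318573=-0.00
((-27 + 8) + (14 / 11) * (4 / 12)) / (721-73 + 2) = -613 / 21450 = -0.03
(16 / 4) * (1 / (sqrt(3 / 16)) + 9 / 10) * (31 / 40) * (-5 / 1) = -62 * sqrt(3) / 3 - 279 / 20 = -49.75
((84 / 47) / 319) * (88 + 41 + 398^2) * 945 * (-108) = -90649619.84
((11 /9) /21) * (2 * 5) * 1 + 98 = 18632 /189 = 98.58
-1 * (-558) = 558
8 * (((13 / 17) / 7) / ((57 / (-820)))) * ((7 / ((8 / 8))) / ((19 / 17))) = -85280 / 1083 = -78.74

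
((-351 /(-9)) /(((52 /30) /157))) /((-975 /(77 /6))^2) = 930853 /1521000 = 0.61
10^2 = 100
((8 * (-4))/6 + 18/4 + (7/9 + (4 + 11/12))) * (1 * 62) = 5425/18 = 301.39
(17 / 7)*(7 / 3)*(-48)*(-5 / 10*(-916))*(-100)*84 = 1046438400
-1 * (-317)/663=317/663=0.48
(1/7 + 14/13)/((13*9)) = 37/3549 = 0.01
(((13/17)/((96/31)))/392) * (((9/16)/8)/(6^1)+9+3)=0.01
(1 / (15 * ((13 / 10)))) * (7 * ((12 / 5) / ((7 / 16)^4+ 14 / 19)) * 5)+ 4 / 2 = 13538786 / 1788657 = 7.57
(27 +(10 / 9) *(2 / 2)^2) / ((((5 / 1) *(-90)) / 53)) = -13409 / 4050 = -3.31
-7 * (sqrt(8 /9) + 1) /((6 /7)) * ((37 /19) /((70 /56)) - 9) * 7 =242501 * sqrt(2) /855 + 242501 /570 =826.55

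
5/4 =1.25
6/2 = 3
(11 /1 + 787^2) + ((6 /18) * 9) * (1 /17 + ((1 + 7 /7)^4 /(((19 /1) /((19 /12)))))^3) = 94766255 /153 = 619387.29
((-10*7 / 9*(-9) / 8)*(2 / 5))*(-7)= -49 / 2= -24.50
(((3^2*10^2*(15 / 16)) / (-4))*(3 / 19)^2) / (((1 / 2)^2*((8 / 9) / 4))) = -273375 / 2888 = -94.66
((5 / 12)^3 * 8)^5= 30517578125 / 470184984576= 0.06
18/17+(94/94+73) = 1276/17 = 75.06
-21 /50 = -0.42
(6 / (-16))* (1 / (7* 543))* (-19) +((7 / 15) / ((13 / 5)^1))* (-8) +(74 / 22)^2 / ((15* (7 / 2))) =-291419263 / 239158920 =-1.22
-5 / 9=-0.56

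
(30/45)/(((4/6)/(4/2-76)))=-74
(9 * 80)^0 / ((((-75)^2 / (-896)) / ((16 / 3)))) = -0.85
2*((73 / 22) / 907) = 73 / 9977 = 0.01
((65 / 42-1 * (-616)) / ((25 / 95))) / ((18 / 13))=6406439 / 3780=1694.83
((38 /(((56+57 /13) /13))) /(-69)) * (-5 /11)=6422 /119163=0.05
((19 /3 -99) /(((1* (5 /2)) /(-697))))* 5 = 387532 /3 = 129177.33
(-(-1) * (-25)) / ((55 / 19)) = -95 / 11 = -8.64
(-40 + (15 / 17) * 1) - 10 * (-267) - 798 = 31159 / 17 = 1832.88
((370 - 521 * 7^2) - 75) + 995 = -24239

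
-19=-19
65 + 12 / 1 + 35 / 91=1006 / 13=77.38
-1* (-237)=237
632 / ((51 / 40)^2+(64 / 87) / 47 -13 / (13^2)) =53752358400 / 133050157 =404.00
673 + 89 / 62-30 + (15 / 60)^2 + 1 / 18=2877287 / 4464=644.55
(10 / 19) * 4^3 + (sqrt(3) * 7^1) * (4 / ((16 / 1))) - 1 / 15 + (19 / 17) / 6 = 7 * sqrt(3) / 4 + 327559 / 9690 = 36.83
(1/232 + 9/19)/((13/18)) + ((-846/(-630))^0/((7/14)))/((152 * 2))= 38303/57304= 0.67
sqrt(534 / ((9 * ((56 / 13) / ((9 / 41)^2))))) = 3 * sqrt(24297) / 574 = 0.81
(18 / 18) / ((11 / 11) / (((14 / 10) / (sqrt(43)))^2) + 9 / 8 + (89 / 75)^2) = 2205000 / 53960657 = 0.04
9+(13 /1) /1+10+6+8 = 46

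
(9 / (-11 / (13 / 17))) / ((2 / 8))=-468 / 187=-2.50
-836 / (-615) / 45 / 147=836 / 4068225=0.00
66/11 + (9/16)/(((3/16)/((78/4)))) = 129/2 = 64.50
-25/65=-5/13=-0.38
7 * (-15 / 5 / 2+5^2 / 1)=329 / 2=164.50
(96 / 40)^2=144 / 25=5.76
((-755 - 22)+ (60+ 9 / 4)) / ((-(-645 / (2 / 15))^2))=953 / 31201875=0.00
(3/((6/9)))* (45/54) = 15/4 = 3.75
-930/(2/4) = -1860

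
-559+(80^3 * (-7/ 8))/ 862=-1078.72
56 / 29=1.93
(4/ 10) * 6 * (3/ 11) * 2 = 72/ 55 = 1.31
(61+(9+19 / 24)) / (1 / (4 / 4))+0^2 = 1699 / 24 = 70.79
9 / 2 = 4.50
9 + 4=13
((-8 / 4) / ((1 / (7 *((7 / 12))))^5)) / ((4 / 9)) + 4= -282254065 / 55296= -5104.42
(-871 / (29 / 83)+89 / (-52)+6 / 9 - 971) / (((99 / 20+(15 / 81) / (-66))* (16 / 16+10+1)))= -7759243305 / 132943772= -58.36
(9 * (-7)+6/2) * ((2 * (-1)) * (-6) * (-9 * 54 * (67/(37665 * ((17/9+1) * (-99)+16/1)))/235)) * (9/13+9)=-0.10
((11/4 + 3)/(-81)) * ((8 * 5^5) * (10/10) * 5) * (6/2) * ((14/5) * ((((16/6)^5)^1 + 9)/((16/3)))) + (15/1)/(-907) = -15951168209345/7934436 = -2010372.03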